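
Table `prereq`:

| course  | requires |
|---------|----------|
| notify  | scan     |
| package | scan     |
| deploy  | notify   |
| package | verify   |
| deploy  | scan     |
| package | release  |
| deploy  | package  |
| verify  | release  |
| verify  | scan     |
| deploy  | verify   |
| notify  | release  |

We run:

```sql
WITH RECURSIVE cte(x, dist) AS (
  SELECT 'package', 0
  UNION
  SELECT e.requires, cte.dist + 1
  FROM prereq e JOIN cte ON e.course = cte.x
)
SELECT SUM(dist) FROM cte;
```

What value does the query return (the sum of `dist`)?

7

Base: (package, dist=0).
Iteration 1: edges from {package} -> (release, dist=1), (scan, dist=1), (verify, dist=1).
Iteration 2: edges from {release,scan,verify} -> (release, dist=2), (scan, dist=2).
Iteration 3: no outgoing edges from {release,scan}; recursion stops.
SUM(dist) = 0 + 1 + 1 + 1 + 2 + 2 = 7.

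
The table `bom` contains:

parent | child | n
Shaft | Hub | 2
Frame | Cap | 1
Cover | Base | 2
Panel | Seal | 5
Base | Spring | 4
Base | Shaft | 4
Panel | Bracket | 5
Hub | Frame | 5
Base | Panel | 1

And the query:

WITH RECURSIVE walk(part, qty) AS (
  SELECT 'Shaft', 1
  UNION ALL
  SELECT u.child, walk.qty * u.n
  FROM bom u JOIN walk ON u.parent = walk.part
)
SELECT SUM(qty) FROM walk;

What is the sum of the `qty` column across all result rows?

Base: (Shaft, qty=1).
Iteration 1: components of {Shaft} -> Hub = 1*2 = 2.
Iteration 2: components of {Hub} -> Frame = 2*5 = 10.
Iteration 3: components of {Frame} -> Cap = 10*1 = 10.
Iteration 4: no further components; recursion stops.
SUM(qty) = 1 + 2 + 10 + 10 = 23.

23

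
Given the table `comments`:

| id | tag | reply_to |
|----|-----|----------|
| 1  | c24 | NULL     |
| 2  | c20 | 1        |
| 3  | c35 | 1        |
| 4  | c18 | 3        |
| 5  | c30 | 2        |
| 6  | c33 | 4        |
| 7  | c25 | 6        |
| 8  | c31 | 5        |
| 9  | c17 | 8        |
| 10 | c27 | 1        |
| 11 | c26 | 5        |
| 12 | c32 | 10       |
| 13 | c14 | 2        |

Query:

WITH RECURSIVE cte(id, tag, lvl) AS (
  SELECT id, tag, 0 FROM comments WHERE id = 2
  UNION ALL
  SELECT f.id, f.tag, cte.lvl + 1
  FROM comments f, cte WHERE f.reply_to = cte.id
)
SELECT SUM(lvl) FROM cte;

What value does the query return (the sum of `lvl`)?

9

Base: id=2 (c20) at lvl 0.
Iteration 1: rows with reply_to in {2} -> c30 (id 5, lvl 1), c14 (id 13, lvl 1).
Iteration 2: rows with reply_to in {5,13} -> c31 (id 8, lvl 2), c26 (id 11, lvl 2).
Iteration 3: rows with reply_to in {8,11} -> c17 (id 9, lvl 3).
Iteration 4: no rows with reply_to in {9}; recursion stops.
SUM(lvl) = 0 + 1 + 1 + 2 + 2 + 3 = 9.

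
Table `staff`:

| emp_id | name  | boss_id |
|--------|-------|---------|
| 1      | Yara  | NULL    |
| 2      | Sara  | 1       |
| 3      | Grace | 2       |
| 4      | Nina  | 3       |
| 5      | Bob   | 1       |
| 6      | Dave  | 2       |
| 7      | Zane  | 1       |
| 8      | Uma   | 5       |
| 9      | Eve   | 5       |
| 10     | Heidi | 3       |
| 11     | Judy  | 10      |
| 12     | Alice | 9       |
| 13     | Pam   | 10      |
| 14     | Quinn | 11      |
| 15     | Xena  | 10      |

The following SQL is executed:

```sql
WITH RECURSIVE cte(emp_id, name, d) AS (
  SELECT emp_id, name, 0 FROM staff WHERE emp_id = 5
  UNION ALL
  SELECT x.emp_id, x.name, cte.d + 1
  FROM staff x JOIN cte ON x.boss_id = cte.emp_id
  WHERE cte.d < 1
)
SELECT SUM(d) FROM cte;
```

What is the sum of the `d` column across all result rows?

Base: emp_id=5 (Bob) at d 0.
Iteration 1: rows with boss_id in {5} -> Uma (id 8, d 1), Eve (id 9, d 1).
Iteration 2: d < 1 fails for all current rows; recursion stops.
SUM(d) = 0 + 1 + 1 = 2.

2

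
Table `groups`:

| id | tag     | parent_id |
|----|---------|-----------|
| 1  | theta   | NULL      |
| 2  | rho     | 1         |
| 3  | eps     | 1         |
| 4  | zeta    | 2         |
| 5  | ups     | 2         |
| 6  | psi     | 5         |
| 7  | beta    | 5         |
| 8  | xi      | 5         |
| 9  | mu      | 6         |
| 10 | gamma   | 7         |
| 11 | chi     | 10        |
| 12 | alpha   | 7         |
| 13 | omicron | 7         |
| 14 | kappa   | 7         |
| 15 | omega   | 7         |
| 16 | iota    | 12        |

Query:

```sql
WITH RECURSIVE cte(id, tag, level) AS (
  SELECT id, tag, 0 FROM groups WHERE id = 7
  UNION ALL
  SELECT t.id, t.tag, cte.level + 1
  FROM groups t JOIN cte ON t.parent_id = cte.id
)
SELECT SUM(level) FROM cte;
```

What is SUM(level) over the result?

9

Base: id=7 (beta) at level 0.
Iteration 1: rows with parent_id in {7} -> gamma (id 10, level 1), alpha (id 12, level 1), omicron (id 13, level 1), kappa (id 14, level 1), omega (id 15, level 1).
Iteration 2: rows with parent_id in {10,12,13,14,15} -> chi (id 11, level 2), iota (id 16, level 2).
Iteration 3: no rows with parent_id in {11,16}; recursion stops.
SUM(level) = 0 + 1 + 1 + 1 + 1 + 1 + 2 + 2 = 9.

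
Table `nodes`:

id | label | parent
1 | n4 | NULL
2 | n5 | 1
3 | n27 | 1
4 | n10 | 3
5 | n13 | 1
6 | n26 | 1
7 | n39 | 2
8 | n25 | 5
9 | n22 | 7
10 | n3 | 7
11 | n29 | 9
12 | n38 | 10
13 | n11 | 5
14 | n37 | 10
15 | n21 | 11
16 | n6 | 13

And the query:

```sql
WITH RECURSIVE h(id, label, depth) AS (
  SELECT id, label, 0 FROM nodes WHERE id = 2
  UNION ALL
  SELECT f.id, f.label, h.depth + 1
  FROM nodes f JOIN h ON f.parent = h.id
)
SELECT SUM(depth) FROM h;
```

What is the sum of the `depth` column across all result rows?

Base: id=2 (n5) at depth 0.
Iteration 1: rows with parent in {2} -> n39 (id 7, depth 1).
Iteration 2: rows with parent in {7} -> n22 (id 9, depth 2), n3 (id 10, depth 2).
Iteration 3: rows with parent in {9,10} -> n29 (id 11, depth 3), n38 (id 12, depth 3), n37 (id 14, depth 3).
Iteration 4: rows with parent in {11,12,14} -> n21 (id 15, depth 4).
Iteration 5: no rows with parent in {15}; recursion stops.
SUM(depth) = 0 + 1 + 2 + 2 + 3 + 3 + 3 + 4 = 18.

18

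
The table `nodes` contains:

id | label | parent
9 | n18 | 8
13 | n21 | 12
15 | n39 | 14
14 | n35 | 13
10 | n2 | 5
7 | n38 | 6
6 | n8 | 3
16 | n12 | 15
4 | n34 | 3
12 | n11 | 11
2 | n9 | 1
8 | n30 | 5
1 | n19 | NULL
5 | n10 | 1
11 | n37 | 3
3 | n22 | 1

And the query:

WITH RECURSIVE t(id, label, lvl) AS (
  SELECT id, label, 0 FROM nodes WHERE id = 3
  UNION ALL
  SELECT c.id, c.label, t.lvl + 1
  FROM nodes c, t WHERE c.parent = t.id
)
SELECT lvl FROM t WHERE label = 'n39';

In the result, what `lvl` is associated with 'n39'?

5

Base: id=3 (n22) at lvl 0.
Iteration 1: rows with parent in {3} -> n34 (id 4, lvl 1), n8 (id 6, lvl 1), n37 (id 11, lvl 1).
Iteration 2: rows with parent in {4,6,11} -> n38 (id 7, lvl 2), n11 (id 12, lvl 2).
Iteration 3: rows with parent in {7,12} -> n21 (id 13, lvl 3).
Iteration 4: rows with parent in {13} -> n35 (id 14, lvl 4).
Iteration 5: rows with parent in {14} -> n39 (id 15, lvl 5).
Iteration 6: rows with parent in {15} -> n12 (id 16, lvl 6).
Iteration 7: no rows with parent in {16}; recursion stops.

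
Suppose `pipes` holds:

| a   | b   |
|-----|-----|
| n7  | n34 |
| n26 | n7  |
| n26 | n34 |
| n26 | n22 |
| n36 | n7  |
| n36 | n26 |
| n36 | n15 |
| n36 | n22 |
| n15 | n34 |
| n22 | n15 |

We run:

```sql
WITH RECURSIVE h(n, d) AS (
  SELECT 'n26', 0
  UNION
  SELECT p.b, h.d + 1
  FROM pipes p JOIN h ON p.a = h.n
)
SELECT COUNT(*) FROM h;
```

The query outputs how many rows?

7

Base: (n26, d=0).
Iteration 1: edges from {n26} -> (n22, d=1), (n34, d=1), (n7, d=1).
Iteration 2: edges from {n22,n34,n7} -> (n15, d=2), (n34, d=2).
Iteration 3: edges from {n15,n34} -> (n34, d=3).
Iteration 4: no outgoing edges from {n34}; recursion stops.
Total rows emitted: 7.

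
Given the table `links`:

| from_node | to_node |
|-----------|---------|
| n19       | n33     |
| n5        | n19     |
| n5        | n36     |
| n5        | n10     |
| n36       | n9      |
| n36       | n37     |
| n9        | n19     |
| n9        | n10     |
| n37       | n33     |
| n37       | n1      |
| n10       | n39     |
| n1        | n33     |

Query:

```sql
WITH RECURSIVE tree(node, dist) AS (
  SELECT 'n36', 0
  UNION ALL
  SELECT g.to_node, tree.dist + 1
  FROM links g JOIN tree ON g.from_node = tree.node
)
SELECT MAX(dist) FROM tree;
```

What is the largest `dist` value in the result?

3

Base: (n36, dist=0).
Iteration 1: edges from {n36} -> (n37, dist=1), (n9, dist=1).
Iteration 2: edges from {n37,n9} -> (n1, dist=2), (n10, dist=2), (n19, dist=2), (n33, dist=2).
Iteration 3: edges from {n1,n10,n19,n33} -> (n33, dist=3) x2, (n39, dist=3). [UNION ALL keeps all 3 new rows, including repeats]
Iteration 4: no outgoing edges from {n33,n39}; recursion stops.
dist values: 0, 1, 1, 2, 2, 2, 2, 3, 3, 3; the maximum is 3.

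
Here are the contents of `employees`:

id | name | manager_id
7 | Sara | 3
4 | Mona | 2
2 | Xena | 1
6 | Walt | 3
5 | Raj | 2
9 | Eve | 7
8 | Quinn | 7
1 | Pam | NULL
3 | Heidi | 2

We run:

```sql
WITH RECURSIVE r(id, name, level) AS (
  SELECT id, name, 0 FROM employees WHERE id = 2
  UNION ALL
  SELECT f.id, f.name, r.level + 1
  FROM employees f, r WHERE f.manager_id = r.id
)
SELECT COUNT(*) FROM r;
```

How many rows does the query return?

8

Base: id=2 (Xena) at level 0.
Iteration 1: rows with manager_id in {2} -> Heidi (id 3, level 1), Mona (id 4, level 1), Raj (id 5, level 1).
Iteration 2: rows with manager_id in {3,4,5} -> Walt (id 6, level 2), Sara (id 7, level 2).
Iteration 3: rows with manager_id in {6,7} -> Quinn (id 8, level 3), Eve (id 9, level 3).
Iteration 4: no rows with manager_id in {8,9}; recursion stops.
Total rows emitted: 8.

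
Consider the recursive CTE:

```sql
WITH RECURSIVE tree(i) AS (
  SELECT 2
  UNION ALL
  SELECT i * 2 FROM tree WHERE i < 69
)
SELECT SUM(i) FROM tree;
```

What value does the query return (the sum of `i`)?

Base: i=2.
Iteration 1: 2 < 69 holds -> i = 2 * 2 = 4.
Iteration 2: 4 < 69 holds -> i = 4 * 2 = 8.
Iteration 3: 8 < 69 holds -> i = 8 * 2 = 16.
Iteration 4: 16 < 69 holds -> i = 16 * 2 = 32.
Iteration 5: 32 < 69 holds -> i = 32 * 2 = 64.
Iteration 6: 64 < 69 holds -> i = 64 * 2 = 128.
Iteration 7: 128 < 69 fails; recursion stops.
SUM(i) = 2 + 4 + 8 + 16 + 32 + 64 + 128 = 254.

254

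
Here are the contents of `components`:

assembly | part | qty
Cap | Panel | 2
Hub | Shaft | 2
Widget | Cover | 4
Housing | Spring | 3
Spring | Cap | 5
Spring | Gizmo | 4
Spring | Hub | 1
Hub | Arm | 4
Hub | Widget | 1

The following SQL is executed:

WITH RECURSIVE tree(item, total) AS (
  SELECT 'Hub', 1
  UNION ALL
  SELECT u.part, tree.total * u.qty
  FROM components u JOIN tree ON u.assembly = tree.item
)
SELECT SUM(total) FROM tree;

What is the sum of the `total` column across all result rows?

Base: (Hub, total=1).
Iteration 1: components of {Hub} -> Arm = 1*4 = 4, Shaft = 1*2 = 2, Widget = 1*1 = 1.
Iteration 2: components of {Arm,Shaft,Widget} -> Cover = 1*4 = 4.
Iteration 3: no further components; recursion stops.
SUM(total) = 1 + 4 + 1 + 2 + 4 = 12.

12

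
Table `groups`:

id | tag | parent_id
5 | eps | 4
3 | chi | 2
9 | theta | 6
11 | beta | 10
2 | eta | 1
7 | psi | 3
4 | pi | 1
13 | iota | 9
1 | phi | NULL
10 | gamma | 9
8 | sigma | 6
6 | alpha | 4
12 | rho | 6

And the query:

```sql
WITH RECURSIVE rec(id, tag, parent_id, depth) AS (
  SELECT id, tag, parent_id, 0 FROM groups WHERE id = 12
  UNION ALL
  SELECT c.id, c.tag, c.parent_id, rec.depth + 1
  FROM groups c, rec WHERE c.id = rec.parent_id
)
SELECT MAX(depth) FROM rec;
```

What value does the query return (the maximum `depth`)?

3

Base: id=12 (rho), parent_id=6, depth 0.
Iteration 1: join on id=6 -> alpha (id 6, parent_id=4, depth 1).
Iteration 2: join on id=4 -> pi (id 4, parent_id=1, depth 2).
Iteration 3: join on id=1 -> phi (id 1, parent_id=NULL, depth 3).
Iteration 4: parent_id is NULL; no match; recursion stops.
depth values: 0, 1, 2, 3; the maximum is 3.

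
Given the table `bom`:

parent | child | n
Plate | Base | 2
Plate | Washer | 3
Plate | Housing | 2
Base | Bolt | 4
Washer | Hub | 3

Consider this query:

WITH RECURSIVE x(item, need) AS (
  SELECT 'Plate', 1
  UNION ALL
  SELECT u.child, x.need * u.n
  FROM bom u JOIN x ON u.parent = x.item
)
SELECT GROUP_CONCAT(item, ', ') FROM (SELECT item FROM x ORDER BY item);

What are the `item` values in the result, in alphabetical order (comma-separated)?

Base: (Plate, need=1).
Iteration 1: components of {Plate} -> Base = 1*2 = 2, Housing = 1*2 = 2, Washer = 1*3 = 3.
Iteration 2: components of {Base,Housing,Washer} -> Bolt = 2*4 = 8, Hub = 3*3 = 9.
Iteration 3: no further components; recursion stops.

Base, Bolt, Housing, Hub, Plate, Washer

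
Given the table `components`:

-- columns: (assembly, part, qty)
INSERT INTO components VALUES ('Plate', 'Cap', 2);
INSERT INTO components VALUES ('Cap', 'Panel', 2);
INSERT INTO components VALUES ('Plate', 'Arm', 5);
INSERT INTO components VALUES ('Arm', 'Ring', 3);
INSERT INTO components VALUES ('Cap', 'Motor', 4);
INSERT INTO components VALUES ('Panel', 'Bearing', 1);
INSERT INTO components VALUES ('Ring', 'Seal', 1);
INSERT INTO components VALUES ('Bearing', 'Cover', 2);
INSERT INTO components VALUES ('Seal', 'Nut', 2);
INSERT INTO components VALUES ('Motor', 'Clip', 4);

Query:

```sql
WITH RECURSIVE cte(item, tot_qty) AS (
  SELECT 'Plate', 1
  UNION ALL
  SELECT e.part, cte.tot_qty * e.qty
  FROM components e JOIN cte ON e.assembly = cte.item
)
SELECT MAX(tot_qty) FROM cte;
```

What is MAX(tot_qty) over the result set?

Base: (Plate, tot_qty=1).
Iteration 1: components of {Plate} -> Arm = 1*5 = 5, Cap = 1*2 = 2.
Iteration 2: components of {Arm,Cap} -> Motor = 2*4 = 8, Panel = 2*2 = 4, Ring = 5*3 = 15.
Iteration 3: components of {Motor,Panel,Ring} -> Bearing = 4*1 = 4, Clip = 8*4 = 32, Seal = 15*1 = 15.
Iteration 4: components of {Bearing,Clip,Seal} -> Cover = 4*2 = 8, Nut = 15*2 = 30.
Iteration 5: no further components; recursion stops.
tot_qty values: 1, 2, 5, 4, 8, 15, 4, 32, 15, 8, 30; the maximum is 32.

32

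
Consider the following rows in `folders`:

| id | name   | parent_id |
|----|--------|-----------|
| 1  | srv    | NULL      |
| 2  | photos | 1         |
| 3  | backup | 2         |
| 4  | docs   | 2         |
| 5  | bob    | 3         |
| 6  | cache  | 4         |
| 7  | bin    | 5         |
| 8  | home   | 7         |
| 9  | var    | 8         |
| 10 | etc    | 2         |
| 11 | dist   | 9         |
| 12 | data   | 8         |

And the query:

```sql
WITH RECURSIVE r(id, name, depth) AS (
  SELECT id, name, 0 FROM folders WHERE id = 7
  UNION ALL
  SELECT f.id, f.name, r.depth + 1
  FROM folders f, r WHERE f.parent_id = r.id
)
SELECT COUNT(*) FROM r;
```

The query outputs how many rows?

Base: id=7 (bin) at depth 0.
Iteration 1: rows with parent_id in {7} -> home (id 8, depth 1).
Iteration 2: rows with parent_id in {8} -> var (id 9, depth 2), data (id 12, depth 2).
Iteration 3: rows with parent_id in {9,12} -> dist (id 11, depth 3).
Iteration 4: no rows with parent_id in {11}; recursion stops.
Total rows emitted: 5.

5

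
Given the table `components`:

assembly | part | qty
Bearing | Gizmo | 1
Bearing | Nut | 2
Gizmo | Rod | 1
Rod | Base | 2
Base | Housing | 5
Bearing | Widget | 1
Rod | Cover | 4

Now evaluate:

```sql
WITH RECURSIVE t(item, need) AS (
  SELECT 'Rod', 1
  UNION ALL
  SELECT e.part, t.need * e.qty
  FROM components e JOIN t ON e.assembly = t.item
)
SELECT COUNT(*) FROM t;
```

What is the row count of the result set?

Base: (Rod, need=1).
Iteration 1: components of {Rod} -> Base = 1*2 = 2, Cover = 1*4 = 4.
Iteration 2: components of {Base,Cover} -> Housing = 2*5 = 10.
Iteration 3: no further components; recursion stops.
Total rows emitted: 4.

4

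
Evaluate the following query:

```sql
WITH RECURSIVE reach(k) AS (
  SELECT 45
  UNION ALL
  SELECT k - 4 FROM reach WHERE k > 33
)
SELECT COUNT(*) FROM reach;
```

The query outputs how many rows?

Base: k=45.
Iteration 1: 45 > 33 holds -> k = 45 - 4 = 41.
Iteration 2: 41 > 33 holds -> k = 41 - 4 = 37.
Iteration 3: 37 > 33 holds -> k = 37 - 4 = 33.
Iteration 4: 33 > 33 fails; recursion stops.
Total rows emitted: 4.

4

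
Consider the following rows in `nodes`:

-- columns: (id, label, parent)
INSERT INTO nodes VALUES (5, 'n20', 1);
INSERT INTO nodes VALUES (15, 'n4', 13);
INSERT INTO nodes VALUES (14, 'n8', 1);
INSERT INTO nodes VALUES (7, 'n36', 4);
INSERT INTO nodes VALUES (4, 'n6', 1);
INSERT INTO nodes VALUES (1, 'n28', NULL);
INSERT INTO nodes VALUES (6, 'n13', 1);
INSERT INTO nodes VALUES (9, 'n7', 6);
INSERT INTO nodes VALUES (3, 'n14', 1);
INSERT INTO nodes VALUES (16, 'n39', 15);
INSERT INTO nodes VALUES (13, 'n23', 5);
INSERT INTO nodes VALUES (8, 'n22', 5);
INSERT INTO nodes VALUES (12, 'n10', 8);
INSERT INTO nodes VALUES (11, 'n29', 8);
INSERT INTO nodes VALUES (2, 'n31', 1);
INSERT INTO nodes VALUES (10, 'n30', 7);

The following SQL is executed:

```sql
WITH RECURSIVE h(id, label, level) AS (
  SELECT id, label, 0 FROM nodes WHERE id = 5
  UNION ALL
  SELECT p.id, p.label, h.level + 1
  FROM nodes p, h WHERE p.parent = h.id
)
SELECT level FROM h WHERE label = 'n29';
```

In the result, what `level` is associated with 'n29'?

Base: id=5 (n20) at level 0.
Iteration 1: rows with parent in {5} -> n22 (id 8, level 1), n23 (id 13, level 1).
Iteration 2: rows with parent in {8,13} -> n29 (id 11, level 2), n10 (id 12, level 2), n4 (id 15, level 2).
Iteration 3: rows with parent in {11,12,15} -> n39 (id 16, level 3).
Iteration 4: no rows with parent in {16}; recursion stops.

2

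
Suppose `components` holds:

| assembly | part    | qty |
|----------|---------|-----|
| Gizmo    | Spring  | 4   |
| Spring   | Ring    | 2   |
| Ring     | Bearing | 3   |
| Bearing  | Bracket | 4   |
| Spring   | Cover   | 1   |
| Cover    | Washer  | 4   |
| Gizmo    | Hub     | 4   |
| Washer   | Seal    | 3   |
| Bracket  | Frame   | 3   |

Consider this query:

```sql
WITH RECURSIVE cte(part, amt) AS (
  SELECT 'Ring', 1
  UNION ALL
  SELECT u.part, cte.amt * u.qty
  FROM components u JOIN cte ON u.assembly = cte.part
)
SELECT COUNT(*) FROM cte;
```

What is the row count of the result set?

Base: (Ring, amt=1).
Iteration 1: components of {Ring} -> Bearing = 1*3 = 3.
Iteration 2: components of {Bearing} -> Bracket = 3*4 = 12.
Iteration 3: components of {Bracket} -> Frame = 12*3 = 36.
Iteration 4: no further components; recursion stops.
Total rows emitted: 4.

4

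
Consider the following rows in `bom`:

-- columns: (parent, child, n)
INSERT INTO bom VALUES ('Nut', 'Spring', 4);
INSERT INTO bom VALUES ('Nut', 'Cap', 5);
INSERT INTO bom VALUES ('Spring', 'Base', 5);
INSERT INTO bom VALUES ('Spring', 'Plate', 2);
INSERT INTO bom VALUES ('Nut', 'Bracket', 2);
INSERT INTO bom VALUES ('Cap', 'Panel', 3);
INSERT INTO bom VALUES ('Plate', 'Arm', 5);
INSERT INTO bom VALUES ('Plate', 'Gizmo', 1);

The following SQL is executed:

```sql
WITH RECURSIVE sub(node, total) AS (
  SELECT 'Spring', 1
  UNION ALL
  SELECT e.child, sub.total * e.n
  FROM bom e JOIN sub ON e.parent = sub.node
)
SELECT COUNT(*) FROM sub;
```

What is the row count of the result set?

Base: (Spring, total=1).
Iteration 1: components of {Spring} -> Base = 1*5 = 5, Plate = 1*2 = 2.
Iteration 2: components of {Base,Plate} -> Arm = 2*5 = 10, Gizmo = 2*1 = 2.
Iteration 3: no further components; recursion stops.
Total rows emitted: 5.

5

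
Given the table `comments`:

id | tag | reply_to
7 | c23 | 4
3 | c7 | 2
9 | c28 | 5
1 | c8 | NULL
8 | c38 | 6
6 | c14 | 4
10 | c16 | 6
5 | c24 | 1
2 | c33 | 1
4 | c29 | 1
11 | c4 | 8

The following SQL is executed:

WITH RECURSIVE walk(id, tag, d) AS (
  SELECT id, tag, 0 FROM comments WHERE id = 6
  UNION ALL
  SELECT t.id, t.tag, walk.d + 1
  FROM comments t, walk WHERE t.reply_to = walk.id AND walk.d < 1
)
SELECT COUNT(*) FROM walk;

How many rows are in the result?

Base: id=6 (c14) at d 0.
Iteration 1: rows with reply_to in {6} -> c38 (id 8, d 1), c16 (id 10, d 1).
Iteration 2: d < 1 fails for all current rows; recursion stops.
Total rows emitted: 3.

3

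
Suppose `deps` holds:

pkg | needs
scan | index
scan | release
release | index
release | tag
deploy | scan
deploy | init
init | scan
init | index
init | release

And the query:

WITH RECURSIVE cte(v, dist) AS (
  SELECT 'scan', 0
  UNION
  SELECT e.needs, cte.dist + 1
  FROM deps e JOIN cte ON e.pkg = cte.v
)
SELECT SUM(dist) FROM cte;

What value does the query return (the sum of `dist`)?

6

Base: (scan, dist=0).
Iteration 1: edges from {scan} -> (index, dist=1), (release, dist=1).
Iteration 2: edges from {index,release} -> (index, dist=2), (tag, dist=2).
Iteration 3: no outgoing edges from {index,tag}; recursion stops.
SUM(dist) = 0 + 1 + 1 + 2 + 2 = 6.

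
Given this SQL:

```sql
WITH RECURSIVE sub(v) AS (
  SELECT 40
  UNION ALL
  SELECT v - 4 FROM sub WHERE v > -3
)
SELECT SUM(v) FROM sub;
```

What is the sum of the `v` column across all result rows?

Base: v=40.
Iteration 1: 40 > -3 holds -> v = 40 - 4 = 36.
Iteration 2: 36 > -3 holds -> v = 36 - 4 = 32.
Iteration 3: 32 > -3 holds -> v = 32 - 4 = 28.
Iteration 4: 28 > -3 holds -> v = 28 - 4 = 24.
Iteration 5: 24 > -3 holds -> v = 24 - 4 = 20.
Iteration 6: 20 > -3 holds -> v = 20 - 4 = 16.
Iteration 7: 16 > -3 holds -> v = 16 - 4 = 12.
Iteration 8: 12 > -3 holds -> v = 12 - 4 = 8.
Iteration 9: 8 > -3 holds -> v = 8 - 4 = 4.
Iteration 10: 4 > -3 holds -> v = 4 - 4 = 0.
Iteration 11: 0 > -3 holds -> v = 0 - 4 = -4.
Iteration 12: -4 > -3 fails; recursion stops.
SUM(v) = 40 + 36 + 32 + 28 + 24 + 20 + 16 + 12 + 8 + 4 + 0 + -4 = 216.

216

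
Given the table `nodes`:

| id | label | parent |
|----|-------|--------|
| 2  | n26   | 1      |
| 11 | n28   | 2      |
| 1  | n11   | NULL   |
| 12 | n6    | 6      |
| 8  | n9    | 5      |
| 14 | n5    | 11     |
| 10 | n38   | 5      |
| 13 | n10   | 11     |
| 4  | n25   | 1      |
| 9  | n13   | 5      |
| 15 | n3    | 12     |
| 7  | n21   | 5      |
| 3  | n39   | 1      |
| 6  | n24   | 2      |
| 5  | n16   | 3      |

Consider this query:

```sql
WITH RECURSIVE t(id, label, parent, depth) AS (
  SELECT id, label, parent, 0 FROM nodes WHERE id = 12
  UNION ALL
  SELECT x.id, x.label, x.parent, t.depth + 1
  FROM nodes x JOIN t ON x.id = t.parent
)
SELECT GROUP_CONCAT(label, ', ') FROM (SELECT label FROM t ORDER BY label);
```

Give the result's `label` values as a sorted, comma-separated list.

Base: id=12 (n6), parent=6, depth 0.
Iteration 1: join on id=6 -> n24 (id 6, parent=2, depth 1).
Iteration 2: join on id=2 -> n26 (id 2, parent=1, depth 2).
Iteration 3: join on id=1 -> n11 (id 1, parent=NULL, depth 3).
Iteration 4: parent is NULL; no match; recursion stops.

n11, n24, n26, n6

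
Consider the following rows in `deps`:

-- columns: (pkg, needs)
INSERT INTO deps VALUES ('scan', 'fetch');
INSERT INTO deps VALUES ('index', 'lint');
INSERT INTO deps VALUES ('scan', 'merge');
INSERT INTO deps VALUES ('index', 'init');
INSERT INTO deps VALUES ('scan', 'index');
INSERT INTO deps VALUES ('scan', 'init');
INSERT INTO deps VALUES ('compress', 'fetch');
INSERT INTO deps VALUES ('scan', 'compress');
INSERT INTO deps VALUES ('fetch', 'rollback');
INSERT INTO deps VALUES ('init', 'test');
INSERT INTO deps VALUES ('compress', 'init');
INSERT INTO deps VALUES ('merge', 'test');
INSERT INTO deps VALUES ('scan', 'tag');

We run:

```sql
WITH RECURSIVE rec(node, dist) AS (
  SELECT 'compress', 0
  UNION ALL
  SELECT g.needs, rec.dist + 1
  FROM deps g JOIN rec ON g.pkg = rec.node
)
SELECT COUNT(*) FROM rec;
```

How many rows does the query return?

5

Base: (compress, dist=0).
Iteration 1: edges from {compress} -> (fetch, dist=1), (init, dist=1).
Iteration 2: edges from {fetch,init} -> (rollback, dist=2), (test, dist=2).
Iteration 3: no outgoing edges from {rollback,test}; recursion stops.
Total rows emitted: 5.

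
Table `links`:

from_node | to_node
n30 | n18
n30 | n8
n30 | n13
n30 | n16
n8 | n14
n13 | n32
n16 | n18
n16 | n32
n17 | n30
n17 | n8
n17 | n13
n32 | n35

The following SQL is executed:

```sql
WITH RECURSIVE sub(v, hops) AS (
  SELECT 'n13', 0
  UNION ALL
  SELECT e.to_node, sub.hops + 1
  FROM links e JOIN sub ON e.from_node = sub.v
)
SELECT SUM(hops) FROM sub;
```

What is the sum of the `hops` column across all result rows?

3

Base: (n13, hops=0).
Iteration 1: edges from {n13} -> (n32, hops=1).
Iteration 2: edges from {n32} -> (n35, hops=2).
Iteration 3: no outgoing edges from {n35}; recursion stops.
SUM(hops) = 0 + 1 + 2 = 3.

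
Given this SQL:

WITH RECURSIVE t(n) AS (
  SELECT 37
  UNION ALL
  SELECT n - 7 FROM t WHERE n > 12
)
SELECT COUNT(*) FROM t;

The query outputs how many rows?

Base: n=37.
Iteration 1: 37 > 12 holds -> n = 37 - 7 = 30.
Iteration 2: 30 > 12 holds -> n = 30 - 7 = 23.
Iteration 3: 23 > 12 holds -> n = 23 - 7 = 16.
Iteration 4: 16 > 12 holds -> n = 16 - 7 = 9.
Iteration 5: 9 > 12 fails; recursion stops.
Total rows emitted: 5.

5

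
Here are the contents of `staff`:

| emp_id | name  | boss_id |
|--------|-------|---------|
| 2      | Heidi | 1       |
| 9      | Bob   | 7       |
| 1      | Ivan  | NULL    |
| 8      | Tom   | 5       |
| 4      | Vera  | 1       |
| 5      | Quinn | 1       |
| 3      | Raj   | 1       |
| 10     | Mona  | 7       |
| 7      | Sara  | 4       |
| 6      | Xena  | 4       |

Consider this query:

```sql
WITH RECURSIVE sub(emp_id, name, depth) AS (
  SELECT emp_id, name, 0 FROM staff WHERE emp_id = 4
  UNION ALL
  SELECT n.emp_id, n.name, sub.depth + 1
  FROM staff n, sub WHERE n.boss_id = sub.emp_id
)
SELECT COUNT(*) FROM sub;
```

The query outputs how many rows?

Base: emp_id=4 (Vera) at depth 0.
Iteration 1: rows with boss_id in {4} -> Xena (id 6, depth 1), Sara (id 7, depth 1).
Iteration 2: rows with boss_id in {6,7} -> Bob (id 9, depth 2), Mona (id 10, depth 2).
Iteration 3: no rows with boss_id in {9,10}; recursion stops.
Total rows emitted: 5.

5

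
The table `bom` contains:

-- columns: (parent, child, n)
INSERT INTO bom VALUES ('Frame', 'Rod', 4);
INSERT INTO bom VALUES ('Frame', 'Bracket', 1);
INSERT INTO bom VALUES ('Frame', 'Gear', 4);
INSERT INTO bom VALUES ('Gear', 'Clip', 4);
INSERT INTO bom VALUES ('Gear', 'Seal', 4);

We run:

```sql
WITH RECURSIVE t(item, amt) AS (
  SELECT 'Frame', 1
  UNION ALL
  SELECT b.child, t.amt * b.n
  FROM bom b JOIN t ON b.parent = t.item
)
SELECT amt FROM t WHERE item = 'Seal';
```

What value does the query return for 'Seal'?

Base: (Frame, amt=1).
Iteration 1: components of {Frame} -> Bracket = 1*1 = 1, Gear = 1*4 = 4, Rod = 1*4 = 4.
Iteration 2: components of {Bracket,Gear,Rod} -> Clip = 4*4 = 16, Seal = 4*4 = 16.
Iteration 3: no further components; recursion stops.

16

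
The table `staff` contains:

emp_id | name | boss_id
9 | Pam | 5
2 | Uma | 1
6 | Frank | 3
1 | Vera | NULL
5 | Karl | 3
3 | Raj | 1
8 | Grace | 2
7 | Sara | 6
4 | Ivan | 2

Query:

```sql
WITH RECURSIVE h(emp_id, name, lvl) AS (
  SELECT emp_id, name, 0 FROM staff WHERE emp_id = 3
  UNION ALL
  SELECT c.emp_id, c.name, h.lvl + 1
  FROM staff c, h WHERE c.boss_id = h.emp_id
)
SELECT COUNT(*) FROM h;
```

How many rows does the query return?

Base: emp_id=3 (Raj) at lvl 0.
Iteration 1: rows with boss_id in {3} -> Karl (id 5, lvl 1), Frank (id 6, lvl 1).
Iteration 2: rows with boss_id in {5,6} -> Sara (id 7, lvl 2), Pam (id 9, lvl 2).
Iteration 3: no rows with boss_id in {7,9}; recursion stops.
Total rows emitted: 5.

5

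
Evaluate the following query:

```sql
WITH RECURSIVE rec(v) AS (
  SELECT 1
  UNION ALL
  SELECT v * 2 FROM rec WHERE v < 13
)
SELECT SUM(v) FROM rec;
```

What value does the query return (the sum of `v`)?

31

Base: v=1.
Iteration 1: 1 < 13 holds -> v = 1 * 2 = 2.
Iteration 2: 2 < 13 holds -> v = 2 * 2 = 4.
Iteration 3: 4 < 13 holds -> v = 4 * 2 = 8.
Iteration 4: 8 < 13 holds -> v = 8 * 2 = 16.
Iteration 5: 16 < 13 fails; recursion stops.
SUM(v) = 1 + 2 + 4 + 8 + 16 = 31.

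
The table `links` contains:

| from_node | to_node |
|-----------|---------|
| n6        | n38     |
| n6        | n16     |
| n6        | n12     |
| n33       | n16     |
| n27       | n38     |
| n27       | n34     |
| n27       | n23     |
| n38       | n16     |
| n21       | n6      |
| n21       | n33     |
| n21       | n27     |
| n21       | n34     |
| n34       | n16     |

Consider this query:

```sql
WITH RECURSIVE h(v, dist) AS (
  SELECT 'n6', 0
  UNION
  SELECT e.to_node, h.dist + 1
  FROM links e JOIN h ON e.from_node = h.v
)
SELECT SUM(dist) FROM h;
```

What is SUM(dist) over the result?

5

Base: (n6, dist=0).
Iteration 1: edges from {n6} -> (n12, dist=1), (n16, dist=1), (n38, dist=1).
Iteration 2: edges from {n12,n16,n38} -> (n16, dist=2).
Iteration 3: no outgoing edges from {n16}; recursion stops.
SUM(dist) = 0 + 1 + 1 + 1 + 2 = 5.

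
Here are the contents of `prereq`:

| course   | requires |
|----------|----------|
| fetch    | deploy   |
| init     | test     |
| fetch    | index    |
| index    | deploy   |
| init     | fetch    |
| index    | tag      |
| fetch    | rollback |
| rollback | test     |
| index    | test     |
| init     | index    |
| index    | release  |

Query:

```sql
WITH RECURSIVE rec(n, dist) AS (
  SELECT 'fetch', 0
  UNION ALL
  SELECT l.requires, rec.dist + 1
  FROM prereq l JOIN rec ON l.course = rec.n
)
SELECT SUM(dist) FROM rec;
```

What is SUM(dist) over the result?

13

Base: (fetch, dist=0).
Iteration 1: edges from {fetch} -> (deploy, dist=1), (index, dist=1), (rollback, dist=1).
Iteration 2: edges from {deploy,index,rollback} -> (deploy, dist=2), (release, dist=2), (tag, dist=2), (test, dist=2) x2. [UNION ALL keeps all 5 new rows, including repeats]
Iteration 3: no outgoing edges from {deploy,release,tag,test}; recursion stops.
SUM(dist) = 0 + 1 + 1 + 1 + 2 + 2 + 2 + 2 + 2 = 13.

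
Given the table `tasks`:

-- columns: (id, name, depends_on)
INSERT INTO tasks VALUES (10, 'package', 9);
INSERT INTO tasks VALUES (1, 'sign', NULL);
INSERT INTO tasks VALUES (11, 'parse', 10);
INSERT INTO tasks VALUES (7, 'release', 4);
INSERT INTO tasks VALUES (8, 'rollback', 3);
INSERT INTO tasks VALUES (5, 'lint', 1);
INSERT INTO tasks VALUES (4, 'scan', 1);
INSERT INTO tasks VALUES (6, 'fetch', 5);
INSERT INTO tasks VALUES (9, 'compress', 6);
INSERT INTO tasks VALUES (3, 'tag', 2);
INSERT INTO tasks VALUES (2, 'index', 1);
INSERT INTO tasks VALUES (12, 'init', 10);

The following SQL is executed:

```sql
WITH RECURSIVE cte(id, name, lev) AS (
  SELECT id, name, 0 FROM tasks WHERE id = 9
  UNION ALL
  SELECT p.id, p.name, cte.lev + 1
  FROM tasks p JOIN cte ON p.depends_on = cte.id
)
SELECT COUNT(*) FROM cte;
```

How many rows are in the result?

Base: id=9 (compress) at lev 0.
Iteration 1: rows with depends_on in {9} -> package (id 10, lev 1).
Iteration 2: rows with depends_on in {10} -> parse (id 11, lev 2), init (id 12, lev 2).
Iteration 3: no rows with depends_on in {11,12}; recursion stops.
Total rows emitted: 4.

4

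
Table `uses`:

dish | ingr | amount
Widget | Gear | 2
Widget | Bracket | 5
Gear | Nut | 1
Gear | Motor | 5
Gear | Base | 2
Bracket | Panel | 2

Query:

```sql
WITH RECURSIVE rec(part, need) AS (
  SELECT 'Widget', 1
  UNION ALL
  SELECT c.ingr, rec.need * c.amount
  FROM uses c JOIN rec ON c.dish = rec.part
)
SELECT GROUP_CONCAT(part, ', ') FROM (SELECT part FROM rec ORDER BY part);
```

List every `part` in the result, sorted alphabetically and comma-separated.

Base, Bracket, Gear, Motor, Nut, Panel, Widget

Base: (Widget, need=1).
Iteration 1: components of {Widget} -> Bracket = 1*5 = 5, Gear = 1*2 = 2.
Iteration 2: components of {Bracket,Gear} -> Base = 2*2 = 4, Motor = 2*5 = 10, Nut = 2*1 = 2, Panel = 5*2 = 10.
Iteration 3: no further components; recursion stops.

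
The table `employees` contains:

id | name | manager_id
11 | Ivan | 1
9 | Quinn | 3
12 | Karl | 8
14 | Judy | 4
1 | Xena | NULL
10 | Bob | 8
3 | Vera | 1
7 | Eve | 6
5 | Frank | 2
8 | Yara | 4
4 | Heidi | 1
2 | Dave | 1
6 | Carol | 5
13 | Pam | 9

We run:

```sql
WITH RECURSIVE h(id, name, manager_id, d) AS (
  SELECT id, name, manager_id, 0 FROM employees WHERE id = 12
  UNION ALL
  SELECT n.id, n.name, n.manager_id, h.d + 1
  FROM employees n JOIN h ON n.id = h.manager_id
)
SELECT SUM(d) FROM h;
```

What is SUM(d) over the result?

6

Base: id=12 (Karl), manager_id=8, d 0.
Iteration 1: join on id=8 -> Yara (id 8, manager_id=4, d 1).
Iteration 2: join on id=4 -> Heidi (id 4, manager_id=1, d 2).
Iteration 3: join on id=1 -> Xena (id 1, manager_id=NULL, d 3).
Iteration 4: manager_id is NULL; no match; recursion stops.
SUM(d) = 0 + 1 + 2 + 3 = 6.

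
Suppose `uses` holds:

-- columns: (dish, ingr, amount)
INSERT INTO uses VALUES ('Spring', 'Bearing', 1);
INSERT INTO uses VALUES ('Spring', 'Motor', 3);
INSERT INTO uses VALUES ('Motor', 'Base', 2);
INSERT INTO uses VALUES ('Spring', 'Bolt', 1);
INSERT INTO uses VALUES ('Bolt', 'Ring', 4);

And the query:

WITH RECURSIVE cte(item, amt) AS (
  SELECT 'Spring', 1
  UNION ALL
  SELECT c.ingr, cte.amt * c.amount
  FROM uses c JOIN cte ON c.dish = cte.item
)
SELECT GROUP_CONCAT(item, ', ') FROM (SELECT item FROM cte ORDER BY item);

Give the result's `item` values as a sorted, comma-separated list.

Base: (Spring, amt=1).
Iteration 1: components of {Spring} -> Bearing = 1*1 = 1, Bolt = 1*1 = 1, Motor = 1*3 = 3.
Iteration 2: components of {Bearing,Bolt,Motor} -> Base = 3*2 = 6, Ring = 1*4 = 4.
Iteration 3: no further components; recursion stops.

Base, Bearing, Bolt, Motor, Ring, Spring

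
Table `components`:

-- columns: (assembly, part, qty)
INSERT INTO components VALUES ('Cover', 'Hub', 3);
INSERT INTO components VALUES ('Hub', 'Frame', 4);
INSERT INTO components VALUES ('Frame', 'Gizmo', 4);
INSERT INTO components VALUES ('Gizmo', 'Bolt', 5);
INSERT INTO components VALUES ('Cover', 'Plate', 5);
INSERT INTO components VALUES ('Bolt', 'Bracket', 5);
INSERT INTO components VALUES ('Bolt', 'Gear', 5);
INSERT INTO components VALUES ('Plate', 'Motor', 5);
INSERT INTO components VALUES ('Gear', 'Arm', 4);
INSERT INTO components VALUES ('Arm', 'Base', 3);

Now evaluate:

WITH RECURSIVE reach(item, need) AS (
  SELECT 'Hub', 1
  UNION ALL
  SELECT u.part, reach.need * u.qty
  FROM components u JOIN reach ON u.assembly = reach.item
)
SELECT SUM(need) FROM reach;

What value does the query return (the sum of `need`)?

7301

Base: (Hub, need=1).
Iteration 1: components of {Hub} -> Frame = 1*4 = 4.
Iteration 2: components of {Frame} -> Gizmo = 4*4 = 16.
Iteration 3: components of {Gizmo} -> Bolt = 16*5 = 80.
Iteration 4: components of {Bolt} -> Bracket = 80*5 = 400, Gear = 80*5 = 400.
Iteration 5: components of {Bracket,Gear} -> Arm = 400*4 = 1600.
Iteration 6: components of {Arm} -> Base = 1600*3 = 4800.
Iteration 7: no further components; recursion stops.
SUM(need) = 1 + 4 + 16 + 80 + 400 + 400 + 1600 + 4800 = 7301.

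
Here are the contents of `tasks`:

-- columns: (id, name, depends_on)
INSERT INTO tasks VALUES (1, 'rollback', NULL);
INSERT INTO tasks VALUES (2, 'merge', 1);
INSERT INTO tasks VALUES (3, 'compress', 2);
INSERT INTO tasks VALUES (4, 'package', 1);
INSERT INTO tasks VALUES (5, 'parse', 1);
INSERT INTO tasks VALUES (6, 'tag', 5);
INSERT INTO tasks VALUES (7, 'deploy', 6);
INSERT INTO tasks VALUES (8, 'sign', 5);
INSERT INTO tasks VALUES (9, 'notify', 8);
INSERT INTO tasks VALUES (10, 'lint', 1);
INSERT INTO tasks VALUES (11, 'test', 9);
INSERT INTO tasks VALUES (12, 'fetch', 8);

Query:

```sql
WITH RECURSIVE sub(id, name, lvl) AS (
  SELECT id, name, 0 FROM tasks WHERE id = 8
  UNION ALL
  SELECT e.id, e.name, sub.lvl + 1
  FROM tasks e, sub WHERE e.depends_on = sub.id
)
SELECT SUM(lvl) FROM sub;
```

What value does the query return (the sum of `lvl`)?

4

Base: id=8 (sign) at lvl 0.
Iteration 1: rows with depends_on in {8} -> notify (id 9, lvl 1), fetch (id 12, lvl 1).
Iteration 2: rows with depends_on in {9,12} -> test (id 11, lvl 2).
Iteration 3: no rows with depends_on in {11}; recursion stops.
SUM(lvl) = 0 + 1 + 1 + 2 = 4.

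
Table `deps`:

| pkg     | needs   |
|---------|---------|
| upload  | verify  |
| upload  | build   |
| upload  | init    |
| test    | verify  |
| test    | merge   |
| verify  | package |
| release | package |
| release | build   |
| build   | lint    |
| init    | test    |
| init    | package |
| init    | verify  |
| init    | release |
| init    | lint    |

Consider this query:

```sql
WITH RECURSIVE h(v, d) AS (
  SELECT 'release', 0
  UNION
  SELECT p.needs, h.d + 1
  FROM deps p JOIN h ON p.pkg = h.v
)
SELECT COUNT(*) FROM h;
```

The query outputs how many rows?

4

Base: (release, d=0).
Iteration 1: edges from {release} -> (build, d=1), (package, d=1).
Iteration 2: edges from {build,package} -> (lint, d=2).
Iteration 3: no outgoing edges from {lint}; recursion stops.
Total rows emitted: 4.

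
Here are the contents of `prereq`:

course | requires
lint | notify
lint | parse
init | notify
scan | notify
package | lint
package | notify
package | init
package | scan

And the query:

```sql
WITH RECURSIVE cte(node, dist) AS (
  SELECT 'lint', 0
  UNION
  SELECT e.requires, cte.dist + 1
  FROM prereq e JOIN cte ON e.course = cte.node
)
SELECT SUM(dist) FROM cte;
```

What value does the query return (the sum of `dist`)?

2

Base: (lint, dist=0).
Iteration 1: edges from {lint} -> (notify, dist=1), (parse, dist=1).
Iteration 2: no outgoing edges from {notify,parse}; recursion stops.
SUM(dist) = 0 + 1 + 1 = 2.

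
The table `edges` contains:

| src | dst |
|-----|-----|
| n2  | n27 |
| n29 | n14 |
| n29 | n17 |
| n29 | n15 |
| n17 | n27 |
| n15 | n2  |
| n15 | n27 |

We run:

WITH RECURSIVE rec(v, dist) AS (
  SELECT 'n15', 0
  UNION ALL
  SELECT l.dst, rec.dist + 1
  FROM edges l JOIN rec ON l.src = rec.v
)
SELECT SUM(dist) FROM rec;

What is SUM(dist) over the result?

4

Base: (n15, dist=0).
Iteration 1: edges from {n15} -> (n2, dist=1), (n27, dist=1).
Iteration 2: edges from {n2,n27} -> (n27, dist=2).
Iteration 3: no outgoing edges from {n27}; recursion stops.
SUM(dist) = 0 + 1 + 1 + 2 = 4.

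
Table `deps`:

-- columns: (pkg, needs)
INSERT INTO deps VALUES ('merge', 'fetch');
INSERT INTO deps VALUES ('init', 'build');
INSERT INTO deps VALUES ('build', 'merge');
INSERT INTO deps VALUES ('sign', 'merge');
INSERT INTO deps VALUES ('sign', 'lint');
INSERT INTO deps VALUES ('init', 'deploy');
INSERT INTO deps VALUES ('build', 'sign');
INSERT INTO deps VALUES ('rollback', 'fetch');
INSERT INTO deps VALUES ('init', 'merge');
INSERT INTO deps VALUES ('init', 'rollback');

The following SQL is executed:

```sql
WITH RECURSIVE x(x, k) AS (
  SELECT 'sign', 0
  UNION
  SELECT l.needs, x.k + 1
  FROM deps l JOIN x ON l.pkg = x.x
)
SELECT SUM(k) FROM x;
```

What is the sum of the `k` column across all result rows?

4

Base: (sign, k=0).
Iteration 1: edges from {sign} -> (lint, k=1), (merge, k=1).
Iteration 2: edges from {lint,merge} -> (fetch, k=2).
Iteration 3: no outgoing edges from {fetch}; recursion stops.
SUM(k) = 0 + 1 + 1 + 2 = 4.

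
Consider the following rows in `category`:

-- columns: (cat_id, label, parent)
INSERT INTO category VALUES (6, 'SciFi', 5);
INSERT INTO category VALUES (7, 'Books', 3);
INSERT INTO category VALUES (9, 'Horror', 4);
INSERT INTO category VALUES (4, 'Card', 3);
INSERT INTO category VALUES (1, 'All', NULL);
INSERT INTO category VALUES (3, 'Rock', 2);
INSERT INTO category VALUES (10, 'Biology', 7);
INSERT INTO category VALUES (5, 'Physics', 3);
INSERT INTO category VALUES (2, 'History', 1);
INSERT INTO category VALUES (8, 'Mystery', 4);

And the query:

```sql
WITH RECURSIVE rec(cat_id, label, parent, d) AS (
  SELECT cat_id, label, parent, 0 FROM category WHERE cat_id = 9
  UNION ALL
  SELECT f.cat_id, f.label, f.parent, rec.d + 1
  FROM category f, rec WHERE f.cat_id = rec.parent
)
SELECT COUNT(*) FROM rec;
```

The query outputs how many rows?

Base: cat_id=9 (Horror), parent=4, d 0.
Iteration 1: join on cat_id=4 -> Card (id 4, parent=3, d 1).
Iteration 2: join on cat_id=3 -> Rock (id 3, parent=2, d 2).
Iteration 3: join on cat_id=2 -> History (id 2, parent=1, d 3).
Iteration 4: join on cat_id=1 -> All (id 1, parent=NULL, d 4).
Iteration 5: parent is NULL; no match; recursion stops.
Total rows emitted: 5.

5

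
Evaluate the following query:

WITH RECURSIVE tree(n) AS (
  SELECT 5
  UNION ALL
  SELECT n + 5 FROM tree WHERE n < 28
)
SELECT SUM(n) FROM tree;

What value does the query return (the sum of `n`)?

Base: n=5.
Iteration 1: 5 < 28 holds -> n = 5 + 5 = 10.
Iteration 2: 10 < 28 holds -> n = 10 + 5 = 15.
Iteration 3: 15 < 28 holds -> n = 15 + 5 = 20.
Iteration 4: 20 < 28 holds -> n = 20 + 5 = 25.
Iteration 5: 25 < 28 holds -> n = 25 + 5 = 30.
Iteration 6: 30 < 28 fails; recursion stops.
SUM(n) = 5 + 10 + 15 + 20 + 25 + 30 = 105.

105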